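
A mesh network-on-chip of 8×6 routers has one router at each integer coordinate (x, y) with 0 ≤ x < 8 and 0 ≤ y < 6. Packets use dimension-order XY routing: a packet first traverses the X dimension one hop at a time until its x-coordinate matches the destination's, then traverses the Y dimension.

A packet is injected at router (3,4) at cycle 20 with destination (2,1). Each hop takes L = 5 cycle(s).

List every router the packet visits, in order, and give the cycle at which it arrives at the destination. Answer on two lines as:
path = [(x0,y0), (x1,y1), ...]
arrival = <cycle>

path = [(3,4), (2,4), (2,3), (2,2), (2,1)]
arrival = 40

[0] x=3 y=4 t=20
[1] x=2 y=4 t=25 →W
[2] x=2 y=3 t=30 →S
[3] x=2 y=2 t=35 →S
[4] x=2 y=1 t=40 →S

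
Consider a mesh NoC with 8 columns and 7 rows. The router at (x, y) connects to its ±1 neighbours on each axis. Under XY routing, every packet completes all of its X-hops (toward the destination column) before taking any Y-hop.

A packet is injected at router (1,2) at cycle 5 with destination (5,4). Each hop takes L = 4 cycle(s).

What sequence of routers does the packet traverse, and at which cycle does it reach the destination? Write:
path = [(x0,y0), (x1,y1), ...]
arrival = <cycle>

path = [(1,2), (2,2), (3,2), (4,2), (5,2), (5,3), (5,4)]
arrival = 29

[0] x=1 y=2 t=5
[1] x=2 y=2 t=9 →E
[2] x=3 y=2 t=13 →E
[3] x=4 y=2 t=17 →E
[4] x=5 y=2 t=21 →E
[5] x=5 y=3 t=25 →N
[6] x=5 y=4 t=29 →N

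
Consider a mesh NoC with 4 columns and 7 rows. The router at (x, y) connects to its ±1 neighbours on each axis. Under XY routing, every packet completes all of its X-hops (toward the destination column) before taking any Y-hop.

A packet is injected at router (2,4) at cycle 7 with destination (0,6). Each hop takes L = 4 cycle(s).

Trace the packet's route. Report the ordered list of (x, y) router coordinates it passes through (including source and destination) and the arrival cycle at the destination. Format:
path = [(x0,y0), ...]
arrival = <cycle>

#0 — 2,4 | c7
#1 — 1,4 | c11 | W
#2 — 0,4 | c15 | W
#3 — 0,5 | c19 | N
#4 — 0,6 | c23 | N

path = [(2,4), (1,4), (0,4), (0,5), (0,6)]
arrival = 23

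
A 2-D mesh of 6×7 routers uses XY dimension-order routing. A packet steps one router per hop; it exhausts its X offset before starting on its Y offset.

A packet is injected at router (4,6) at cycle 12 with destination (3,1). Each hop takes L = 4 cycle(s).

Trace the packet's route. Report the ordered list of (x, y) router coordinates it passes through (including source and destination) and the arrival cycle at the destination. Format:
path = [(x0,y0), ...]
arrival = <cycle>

t=12: at (4,6)
t=16: at (3,6) after W
t=20: at (3,5) after S
t=24: at (3,4) after S
t=28: at (3,3) after S
t=32: at (3,2) after S
t=36: at (3,1) after S

path = [(4,6), (3,6), (3,5), (3,4), (3,3), (3,2), (3,1)]
arrival = 36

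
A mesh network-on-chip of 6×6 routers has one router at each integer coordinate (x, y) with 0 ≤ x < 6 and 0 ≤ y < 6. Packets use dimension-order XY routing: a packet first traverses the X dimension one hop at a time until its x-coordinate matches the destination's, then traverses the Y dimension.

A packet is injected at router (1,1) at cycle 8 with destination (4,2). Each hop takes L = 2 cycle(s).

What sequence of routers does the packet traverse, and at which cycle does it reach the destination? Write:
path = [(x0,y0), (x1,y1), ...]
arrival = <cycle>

src (1,1)  cyc=8
E→(2,1)  cyc=10
E→(3,1)  cyc=12
E→(4,1)  cyc=14
N→(4,2)  cyc=16

path = [(1,1), (2,1), (3,1), (4,1), (4,2)]
arrival = 16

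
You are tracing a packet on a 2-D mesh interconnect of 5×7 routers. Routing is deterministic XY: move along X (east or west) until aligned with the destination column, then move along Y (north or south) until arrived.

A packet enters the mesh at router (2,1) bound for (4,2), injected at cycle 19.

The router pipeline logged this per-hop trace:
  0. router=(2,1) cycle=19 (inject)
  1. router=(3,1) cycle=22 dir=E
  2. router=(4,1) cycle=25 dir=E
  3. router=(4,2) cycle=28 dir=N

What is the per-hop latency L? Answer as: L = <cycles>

Between hops 0 and 1 the cycle counter advances 22 − 19 = 3.
Each hop adds L, hence L = 3.

L = 3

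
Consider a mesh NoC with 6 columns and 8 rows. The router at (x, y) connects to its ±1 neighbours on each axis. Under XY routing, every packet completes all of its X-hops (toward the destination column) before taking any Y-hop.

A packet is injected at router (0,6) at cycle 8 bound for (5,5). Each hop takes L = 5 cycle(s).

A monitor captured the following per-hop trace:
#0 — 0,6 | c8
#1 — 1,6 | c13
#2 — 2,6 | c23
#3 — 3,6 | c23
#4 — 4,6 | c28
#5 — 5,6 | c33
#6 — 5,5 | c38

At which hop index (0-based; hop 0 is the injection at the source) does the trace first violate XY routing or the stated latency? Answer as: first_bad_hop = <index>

first_bad_hop = 2

check 1→ d=(1,0) cyc+5: ok
check 2→ d=(1,0) cyc+10: BAD: Δcyc=10≠L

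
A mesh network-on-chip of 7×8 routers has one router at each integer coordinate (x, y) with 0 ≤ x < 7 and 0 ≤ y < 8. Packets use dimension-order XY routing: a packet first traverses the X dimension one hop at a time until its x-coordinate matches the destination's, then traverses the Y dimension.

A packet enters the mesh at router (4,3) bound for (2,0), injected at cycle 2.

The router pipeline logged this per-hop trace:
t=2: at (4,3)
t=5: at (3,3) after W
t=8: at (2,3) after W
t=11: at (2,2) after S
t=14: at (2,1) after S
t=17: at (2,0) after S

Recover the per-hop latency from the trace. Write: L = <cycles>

L = 3

Between hops 0 and 1 the cycle counter advances 5 − 2 = 3.
Each hop adds L, hence L = 3.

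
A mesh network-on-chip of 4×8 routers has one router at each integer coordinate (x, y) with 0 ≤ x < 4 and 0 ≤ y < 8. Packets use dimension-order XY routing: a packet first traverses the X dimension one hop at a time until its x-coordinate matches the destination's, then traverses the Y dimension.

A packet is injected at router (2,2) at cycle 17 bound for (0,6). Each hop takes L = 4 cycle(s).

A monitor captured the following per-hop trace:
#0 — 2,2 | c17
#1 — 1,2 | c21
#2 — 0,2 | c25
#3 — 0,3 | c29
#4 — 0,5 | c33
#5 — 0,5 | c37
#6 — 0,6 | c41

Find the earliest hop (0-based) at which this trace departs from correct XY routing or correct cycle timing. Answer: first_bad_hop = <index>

hop 1: step (-1,+0), +4 cyc — ok
hop 2: step (-1,+0), +4 cyc — ok
hop 3: step (+0,+1), +4 cyc — ok
hop 4: step (+0,+2), +4 cyc — BAD: non-unit step

first_bad_hop = 4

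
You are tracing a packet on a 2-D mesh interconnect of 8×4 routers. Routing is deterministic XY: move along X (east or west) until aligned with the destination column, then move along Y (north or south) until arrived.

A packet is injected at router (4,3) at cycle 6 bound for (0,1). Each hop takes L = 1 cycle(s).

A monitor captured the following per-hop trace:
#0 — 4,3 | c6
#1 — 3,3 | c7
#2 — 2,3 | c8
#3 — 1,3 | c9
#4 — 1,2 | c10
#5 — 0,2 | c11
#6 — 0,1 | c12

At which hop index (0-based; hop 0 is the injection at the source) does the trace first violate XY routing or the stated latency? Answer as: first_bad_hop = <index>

first_bad_hop = 4

check 1→ d=(-1,0) cyc+1: ok
check 2→ d=(-1,0) cyc+1: ok
check 3→ d=(-1,0) cyc+1: ok
check 4→ d=(0,-1) cyc+1: BAD: Y-move but x=1≠0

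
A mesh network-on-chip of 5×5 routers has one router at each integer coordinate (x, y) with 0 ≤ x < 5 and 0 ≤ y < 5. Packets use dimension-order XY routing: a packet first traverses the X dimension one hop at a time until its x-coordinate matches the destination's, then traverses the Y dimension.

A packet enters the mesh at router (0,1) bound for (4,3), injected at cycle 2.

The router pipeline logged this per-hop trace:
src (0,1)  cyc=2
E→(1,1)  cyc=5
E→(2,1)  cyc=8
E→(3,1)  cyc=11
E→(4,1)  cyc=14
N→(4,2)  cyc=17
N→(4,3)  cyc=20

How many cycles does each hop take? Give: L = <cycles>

L = 3

Δcyc across hop 0→1: 5 − 2 = 3.
One hop costs L cycles, so L = 3.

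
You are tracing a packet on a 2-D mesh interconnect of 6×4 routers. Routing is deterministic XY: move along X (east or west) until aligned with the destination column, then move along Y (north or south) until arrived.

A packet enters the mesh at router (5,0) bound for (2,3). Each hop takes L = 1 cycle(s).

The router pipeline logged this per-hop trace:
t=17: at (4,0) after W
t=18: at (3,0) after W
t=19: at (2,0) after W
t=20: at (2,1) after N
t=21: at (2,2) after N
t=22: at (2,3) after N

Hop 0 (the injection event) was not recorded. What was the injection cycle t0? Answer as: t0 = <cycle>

The first recorded entry is hop 1 at cycle 17.
t0 = cyc[1] − L = 17 − 1 = 16.

t0 = 16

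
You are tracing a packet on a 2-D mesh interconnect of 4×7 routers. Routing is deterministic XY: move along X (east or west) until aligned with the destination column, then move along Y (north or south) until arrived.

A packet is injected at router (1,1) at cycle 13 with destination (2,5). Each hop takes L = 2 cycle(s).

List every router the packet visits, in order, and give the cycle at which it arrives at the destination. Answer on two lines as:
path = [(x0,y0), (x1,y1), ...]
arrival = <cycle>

path = [(1,1), (2,1), (2,2), (2,3), (2,4), (2,5)]
arrival = 23

[0] x=1 y=1 t=13
[1] x=2 y=1 t=15 →E
[2] x=2 y=2 t=17 →N
[3] x=2 y=3 t=19 →N
[4] x=2 y=4 t=21 →N
[5] x=2 y=5 t=23 →N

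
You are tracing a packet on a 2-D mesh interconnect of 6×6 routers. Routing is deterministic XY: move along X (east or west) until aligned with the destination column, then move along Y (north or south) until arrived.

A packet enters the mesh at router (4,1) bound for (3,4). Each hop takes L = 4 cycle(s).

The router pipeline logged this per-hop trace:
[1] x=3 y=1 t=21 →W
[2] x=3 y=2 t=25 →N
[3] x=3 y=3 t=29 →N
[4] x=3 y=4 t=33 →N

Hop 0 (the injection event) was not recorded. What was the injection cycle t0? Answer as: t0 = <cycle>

The first recorded entry is hop 1 at cycle 21.
So t0 = 21 − 1·4 = 17.

t0 = 17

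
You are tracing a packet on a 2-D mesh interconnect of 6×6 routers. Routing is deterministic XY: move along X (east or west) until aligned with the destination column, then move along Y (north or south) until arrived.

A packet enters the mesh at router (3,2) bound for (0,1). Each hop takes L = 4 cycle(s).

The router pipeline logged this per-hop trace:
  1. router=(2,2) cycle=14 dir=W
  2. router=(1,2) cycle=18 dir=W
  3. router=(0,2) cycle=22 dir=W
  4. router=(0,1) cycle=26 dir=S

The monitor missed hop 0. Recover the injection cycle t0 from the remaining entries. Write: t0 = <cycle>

t0 = 10

At hop 1 the cycle is 14; in general cyc_k = t0 + kL.
So t0 = 14 − 1·4 = 10.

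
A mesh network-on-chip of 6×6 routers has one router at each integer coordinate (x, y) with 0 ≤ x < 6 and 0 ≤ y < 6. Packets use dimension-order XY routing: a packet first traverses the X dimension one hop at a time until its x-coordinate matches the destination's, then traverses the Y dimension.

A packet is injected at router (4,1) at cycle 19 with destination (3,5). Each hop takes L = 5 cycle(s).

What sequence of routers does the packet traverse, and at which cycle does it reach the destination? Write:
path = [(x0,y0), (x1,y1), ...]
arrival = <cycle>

t=19: at (4,1)
t=24: at (3,1) after W
t=29: at (3,2) after N
t=34: at (3,3) after N
t=39: at (3,4) after N
t=44: at (3,5) after N

path = [(4,1), (3,1), (3,2), (3,3), (3,4), (3,5)]
arrival = 44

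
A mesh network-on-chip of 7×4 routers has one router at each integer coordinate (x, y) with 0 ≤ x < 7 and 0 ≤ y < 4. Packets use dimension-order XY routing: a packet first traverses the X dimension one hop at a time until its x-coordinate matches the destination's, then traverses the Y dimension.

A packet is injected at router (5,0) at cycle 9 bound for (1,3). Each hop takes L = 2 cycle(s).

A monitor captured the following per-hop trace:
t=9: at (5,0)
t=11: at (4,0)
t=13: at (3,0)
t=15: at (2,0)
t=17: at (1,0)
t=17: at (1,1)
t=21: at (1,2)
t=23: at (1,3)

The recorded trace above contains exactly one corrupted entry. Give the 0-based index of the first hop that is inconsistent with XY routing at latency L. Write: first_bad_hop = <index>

  1: Δx=-1 Δy=+0 Δt=2 [ok]
  2: Δx=-1 Δy=+0 Δt=2 [ok]
  3: Δx=-1 Δy=+0 Δt=2 [ok]
  4: Δx=-1 Δy=+0 Δt=2 [ok]
  5: Δx=+0 Δy=+1 Δt=0 [BAD: Δcyc=0≠L]

first_bad_hop = 5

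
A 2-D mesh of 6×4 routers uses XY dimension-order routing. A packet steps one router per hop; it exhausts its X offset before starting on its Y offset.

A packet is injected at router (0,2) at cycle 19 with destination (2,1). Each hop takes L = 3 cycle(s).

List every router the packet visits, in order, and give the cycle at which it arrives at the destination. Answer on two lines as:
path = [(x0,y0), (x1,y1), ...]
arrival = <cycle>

hop 0: (0,2) @ cyc 19
hop 1: (1,2) @ cyc 22  [E]
hop 2: (2,2) @ cyc 25  [E]
hop 3: (2,1) @ cyc 28  [S]

path = [(0,2), (1,2), (2,2), (2,1)]
arrival = 28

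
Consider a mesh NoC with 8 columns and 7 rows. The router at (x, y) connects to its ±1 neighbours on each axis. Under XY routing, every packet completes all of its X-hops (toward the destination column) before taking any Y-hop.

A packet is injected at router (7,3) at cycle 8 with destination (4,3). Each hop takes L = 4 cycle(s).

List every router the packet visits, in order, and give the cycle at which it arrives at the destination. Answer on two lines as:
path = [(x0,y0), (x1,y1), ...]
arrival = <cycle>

t=8: at (7,3)
t=12: at (6,3) after W
t=16: at (5,3) after W
t=20: at (4,3) after W

path = [(7,3), (6,3), (5,3), (4,3)]
arrival = 20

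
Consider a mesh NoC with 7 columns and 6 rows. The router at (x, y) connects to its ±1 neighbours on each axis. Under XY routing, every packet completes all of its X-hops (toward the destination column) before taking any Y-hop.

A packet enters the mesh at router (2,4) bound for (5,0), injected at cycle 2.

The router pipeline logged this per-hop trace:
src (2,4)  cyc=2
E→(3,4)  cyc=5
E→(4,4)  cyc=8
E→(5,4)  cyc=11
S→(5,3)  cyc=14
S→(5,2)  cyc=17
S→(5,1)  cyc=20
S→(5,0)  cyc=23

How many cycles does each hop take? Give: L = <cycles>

L = 3

Between hops 0 and 1 the cycle counter advances 5 − 2 = 3.
That increment is L by definition: L = 3.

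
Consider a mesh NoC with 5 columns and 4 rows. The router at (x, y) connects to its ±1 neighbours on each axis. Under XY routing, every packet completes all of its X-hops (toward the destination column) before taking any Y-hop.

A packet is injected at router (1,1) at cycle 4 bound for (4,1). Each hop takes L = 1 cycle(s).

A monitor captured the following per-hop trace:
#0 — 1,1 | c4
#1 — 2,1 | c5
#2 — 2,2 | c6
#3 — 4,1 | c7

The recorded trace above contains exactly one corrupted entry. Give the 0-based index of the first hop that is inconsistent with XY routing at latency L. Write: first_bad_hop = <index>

first_bad_hop = 2

[1] (+1,+0) / 1c ⇒ ok
[2] (+0,+1) / 1c ⇒ BAD: Y-move but x=2≠4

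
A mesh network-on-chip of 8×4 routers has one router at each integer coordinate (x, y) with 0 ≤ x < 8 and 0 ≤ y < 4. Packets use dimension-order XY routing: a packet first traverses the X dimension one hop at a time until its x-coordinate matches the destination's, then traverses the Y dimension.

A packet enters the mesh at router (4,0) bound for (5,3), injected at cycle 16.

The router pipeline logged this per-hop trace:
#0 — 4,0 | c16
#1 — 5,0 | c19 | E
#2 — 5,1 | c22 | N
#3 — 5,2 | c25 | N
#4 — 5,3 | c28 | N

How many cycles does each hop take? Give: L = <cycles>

L = 3

cyc[1] − cyc[0] = 19 − 16 = 3.
Per-hop latency L = Δcyc = 3.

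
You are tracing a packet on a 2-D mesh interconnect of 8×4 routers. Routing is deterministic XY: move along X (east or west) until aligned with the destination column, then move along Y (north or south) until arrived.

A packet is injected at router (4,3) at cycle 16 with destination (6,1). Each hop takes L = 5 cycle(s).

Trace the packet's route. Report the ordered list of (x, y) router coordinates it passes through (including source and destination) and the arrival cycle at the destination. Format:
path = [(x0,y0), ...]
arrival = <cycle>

path = [(4,3), (5,3), (6,3), (6,2), (6,1)]
arrival = 36

src (4,3)  cyc=16
E→(5,3)  cyc=21
E→(6,3)  cyc=26
S→(6,2)  cyc=31
S→(6,1)  cyc=36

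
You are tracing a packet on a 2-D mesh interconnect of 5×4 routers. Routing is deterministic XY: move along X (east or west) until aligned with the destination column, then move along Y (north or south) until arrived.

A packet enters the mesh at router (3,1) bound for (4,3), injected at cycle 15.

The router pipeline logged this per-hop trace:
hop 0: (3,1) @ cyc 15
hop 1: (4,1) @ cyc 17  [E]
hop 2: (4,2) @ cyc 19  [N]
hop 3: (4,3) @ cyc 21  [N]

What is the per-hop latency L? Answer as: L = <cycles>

L = 2

Δcyc across hop 0→1: 17 − 15 = 2.
One hop costs L cycles, so L = 2.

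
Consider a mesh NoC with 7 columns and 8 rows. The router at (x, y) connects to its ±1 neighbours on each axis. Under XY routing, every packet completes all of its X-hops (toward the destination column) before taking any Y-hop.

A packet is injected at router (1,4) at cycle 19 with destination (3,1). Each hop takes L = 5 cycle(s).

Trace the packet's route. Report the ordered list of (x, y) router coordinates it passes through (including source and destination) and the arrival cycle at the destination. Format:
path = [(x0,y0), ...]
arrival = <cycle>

#0 — 1,4 | c19
#1 — 2,4 | c24 | E
#2 — 3,4 | c29 | E
#3 — 3,3 | c34 | S
#4 — 3,2 | c39 | S
#5 — 3,1 | c44 | S

path = [(1,4), (2,4), (3,4), (3,3), (3,2), (3,1)]
arrival = 44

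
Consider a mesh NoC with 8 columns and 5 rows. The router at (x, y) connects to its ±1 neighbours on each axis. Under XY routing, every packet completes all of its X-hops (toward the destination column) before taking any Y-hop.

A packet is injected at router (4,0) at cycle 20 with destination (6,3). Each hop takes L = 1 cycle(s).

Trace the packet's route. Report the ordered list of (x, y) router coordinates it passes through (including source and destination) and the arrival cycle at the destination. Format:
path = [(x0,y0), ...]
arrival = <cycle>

t=20: at (4,0)
t=21: at (5,0) after E
t=22: at (6,0) after E
t=23: at (6,1) after N
t=24: at (6,2) after N
t=25: at (6,3) after N

path = [(4,0), (5,0), (6,0), (6,1), (6,2), (6,3)]
arrival = 25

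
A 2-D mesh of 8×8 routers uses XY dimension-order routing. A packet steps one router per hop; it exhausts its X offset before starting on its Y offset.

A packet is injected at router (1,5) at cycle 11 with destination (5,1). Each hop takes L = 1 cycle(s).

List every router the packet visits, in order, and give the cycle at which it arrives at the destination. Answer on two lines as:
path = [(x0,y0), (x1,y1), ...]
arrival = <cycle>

hop 0: (1,5) @ cyc 11
hop 1: (2,5) @ cyc 12  [E]
hop 2: (3,5) @ cyc 13  [E]
hop 3: (4,5) @ cyc 14  [E]
hop 4: (5,5) @ cyc 15  [E]
hop 5: (5,4) @ cyc 16  [S]
hop 6: (5,3) @ cyc 17  [S]
hop 7: (5,2) @ cyc 18  [S]
hop 8: (5,1) @ cyc 19  [S]

path = [(1,5), (2,5), (3,5), (4,5), (5,5), (5,4), (5,3), (5,2), (5,1)]
arrival = 19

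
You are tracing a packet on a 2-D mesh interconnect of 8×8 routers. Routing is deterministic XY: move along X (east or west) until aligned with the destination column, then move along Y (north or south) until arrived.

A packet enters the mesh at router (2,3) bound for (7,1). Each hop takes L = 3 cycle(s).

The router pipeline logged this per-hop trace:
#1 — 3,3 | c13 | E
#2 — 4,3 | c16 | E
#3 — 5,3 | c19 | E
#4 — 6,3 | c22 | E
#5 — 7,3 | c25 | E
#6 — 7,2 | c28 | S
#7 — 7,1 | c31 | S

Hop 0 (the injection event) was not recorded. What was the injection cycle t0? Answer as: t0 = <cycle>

t0 = 10

At hop 1 the cycle is 13; in general cyc_k = t0 + kL.
Therefore t0 = 13 − L = 10.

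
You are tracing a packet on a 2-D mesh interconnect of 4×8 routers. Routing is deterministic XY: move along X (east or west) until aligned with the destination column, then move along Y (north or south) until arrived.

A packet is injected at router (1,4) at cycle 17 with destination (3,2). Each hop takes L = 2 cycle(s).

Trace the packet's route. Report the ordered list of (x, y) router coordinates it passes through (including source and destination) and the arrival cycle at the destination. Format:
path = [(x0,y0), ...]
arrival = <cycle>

path = [(1,4), (2,4), (3,4), (3,3), (3,2)]
arrival = 25

src (1,4)  cyc=17
E→(2,4)  cyc=19
E→(3,4)  cyc=21
S→(3,3)  cyc=23
S→(3,2)  cyc=25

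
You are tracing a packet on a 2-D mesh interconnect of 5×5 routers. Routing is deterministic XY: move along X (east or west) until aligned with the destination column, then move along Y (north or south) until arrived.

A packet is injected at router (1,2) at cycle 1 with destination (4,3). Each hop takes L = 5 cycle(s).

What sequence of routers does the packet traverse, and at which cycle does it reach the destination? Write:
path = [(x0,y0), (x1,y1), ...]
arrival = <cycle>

src (1,2)  cyc=1
E→(2,2)  cyc=6
E→(3,2)  cyc=11
E→(4,2)  cyc=16
N→(4,3)  cyc=21

path = [(1,2), (2,2), (3,2), (4,2), (4,3)]
arrival = 21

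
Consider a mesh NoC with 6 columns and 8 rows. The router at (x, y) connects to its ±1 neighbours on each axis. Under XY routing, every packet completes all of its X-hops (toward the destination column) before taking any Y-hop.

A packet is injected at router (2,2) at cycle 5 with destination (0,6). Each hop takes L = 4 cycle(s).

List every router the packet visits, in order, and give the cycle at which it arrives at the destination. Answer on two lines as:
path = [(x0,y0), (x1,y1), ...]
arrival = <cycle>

#0 — 2,2 | c5
#1 — 1,2 | c9 | W
#2 — 0,2 | c13 | W
#3 — 0,3 | c17 | N
#4 — 0,4 | c21 | N
#5 — 0,5 | c25 | N
#6 — 0,6 | c29 | N

path = [(2,2), (1,2), (0,2), (0,3), (0,4), (0,5), (0,6)]
arrival = 29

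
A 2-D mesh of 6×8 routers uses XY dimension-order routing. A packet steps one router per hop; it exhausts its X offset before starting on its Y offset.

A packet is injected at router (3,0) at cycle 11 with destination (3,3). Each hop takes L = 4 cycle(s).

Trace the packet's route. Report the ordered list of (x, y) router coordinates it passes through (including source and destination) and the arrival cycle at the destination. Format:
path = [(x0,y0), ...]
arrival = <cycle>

path = [(3,0), (3,1), (3,2), (3,3)]
arrival = 23

#0 — 3,0 | c11
#1 — 3,1 | c15 | N
#2 — 3,2 | c19 | N
#3 — 3,3 | c23 | N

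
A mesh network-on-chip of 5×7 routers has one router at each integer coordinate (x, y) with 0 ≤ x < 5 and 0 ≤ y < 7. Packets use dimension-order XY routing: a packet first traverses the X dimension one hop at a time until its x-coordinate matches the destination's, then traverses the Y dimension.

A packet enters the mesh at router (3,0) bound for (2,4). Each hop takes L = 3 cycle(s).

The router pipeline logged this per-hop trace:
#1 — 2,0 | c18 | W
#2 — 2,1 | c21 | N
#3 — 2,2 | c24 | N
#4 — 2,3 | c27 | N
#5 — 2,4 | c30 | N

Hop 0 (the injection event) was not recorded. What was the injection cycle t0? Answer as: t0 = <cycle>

t0 = 15

cyc[1] = 18 and cyc[k] = t0 + k·L for every k.
Therefore t0 = 18 − L = 15.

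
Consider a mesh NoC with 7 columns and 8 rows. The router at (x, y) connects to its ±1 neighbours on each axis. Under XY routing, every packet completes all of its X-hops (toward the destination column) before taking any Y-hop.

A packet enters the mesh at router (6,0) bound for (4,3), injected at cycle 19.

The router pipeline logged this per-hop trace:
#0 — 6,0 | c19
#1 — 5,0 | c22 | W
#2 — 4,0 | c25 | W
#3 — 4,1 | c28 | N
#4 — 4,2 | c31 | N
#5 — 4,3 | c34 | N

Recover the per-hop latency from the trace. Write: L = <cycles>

Between hops 0 and 1 the cycle counter advances 22 − 19 = 3.
One hop costs L cycles, so L = 3.

L = 3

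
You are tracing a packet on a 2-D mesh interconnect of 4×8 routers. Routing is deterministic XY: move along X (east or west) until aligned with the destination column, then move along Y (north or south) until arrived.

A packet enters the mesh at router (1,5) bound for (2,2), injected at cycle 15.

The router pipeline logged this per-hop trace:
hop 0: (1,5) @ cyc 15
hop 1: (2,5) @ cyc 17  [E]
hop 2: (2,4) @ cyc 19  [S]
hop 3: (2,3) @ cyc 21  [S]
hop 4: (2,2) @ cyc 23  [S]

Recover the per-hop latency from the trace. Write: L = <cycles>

cyc[1] − cyc[0] = 17 − 15 = 2.
That increment is L by definition: L = 2.

L = 2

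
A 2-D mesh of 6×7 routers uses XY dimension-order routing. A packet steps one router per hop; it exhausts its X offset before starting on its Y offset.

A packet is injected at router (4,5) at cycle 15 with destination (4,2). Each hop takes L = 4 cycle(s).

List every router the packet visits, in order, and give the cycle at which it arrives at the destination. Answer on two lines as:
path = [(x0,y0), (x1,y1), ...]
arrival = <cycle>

[0] x=4 y=5 t=15
[1] x=4 y=4 t=19 →S
[2] x=4 y=3 t=23 →S
[3] x=4 y=2 t=27 →S

path = [(4,5), (4,4), (4,3), (4,2)]
arrival = 27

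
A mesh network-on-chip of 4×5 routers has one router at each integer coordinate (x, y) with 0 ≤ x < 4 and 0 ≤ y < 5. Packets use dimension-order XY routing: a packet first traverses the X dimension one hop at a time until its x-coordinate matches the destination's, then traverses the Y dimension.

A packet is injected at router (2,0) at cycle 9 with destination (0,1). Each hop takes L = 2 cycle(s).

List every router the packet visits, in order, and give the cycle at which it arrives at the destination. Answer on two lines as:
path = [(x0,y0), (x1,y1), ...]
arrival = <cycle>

hop 0: (2,0) @ cyc 9
hop 1: (1,0) @ cyc 11  [W]
hop 2: (0,0) @ cyc 13  [W]
hop 3: (0,1) @ cyc 15  [N]

path = [(2,0), (1,0), (0,0), (0,1)]
arrival = 15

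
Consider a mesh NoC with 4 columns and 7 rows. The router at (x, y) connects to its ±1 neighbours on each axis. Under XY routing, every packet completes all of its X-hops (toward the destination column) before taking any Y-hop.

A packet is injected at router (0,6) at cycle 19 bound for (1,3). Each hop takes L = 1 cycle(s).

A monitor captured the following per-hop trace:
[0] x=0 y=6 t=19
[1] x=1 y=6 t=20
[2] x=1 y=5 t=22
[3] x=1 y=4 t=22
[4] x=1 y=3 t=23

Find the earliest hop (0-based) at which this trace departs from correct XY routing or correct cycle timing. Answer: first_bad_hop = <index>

[1] (+1,+0) / 1c ⇒ ok
[2] (+0,-1) / 2c ⇒ BAD: Δcyc=2≠L

first_bad_hop = 2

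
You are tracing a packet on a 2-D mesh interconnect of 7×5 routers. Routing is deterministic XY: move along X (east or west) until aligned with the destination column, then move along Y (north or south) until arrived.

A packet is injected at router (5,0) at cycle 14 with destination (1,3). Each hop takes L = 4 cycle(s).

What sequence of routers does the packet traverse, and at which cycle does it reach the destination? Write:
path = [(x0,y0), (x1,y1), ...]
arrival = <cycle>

  0. router=(5,0) cycle=14 (inject)
  1. router=(4,0) cycle=18 dir=W
  2. router=(3,0) cycle=22 dir=W
  3. router=(2,0) cycle=26 dir=W
  4. router=(1,0) cycle=30 dir=W
  5. router=(1,1) cycle=34 dir=N
  6. router=(1,2) cycle=38 dir=N
  7. router=(1,3) cycle=42 dir=N

path = [(5,0), (4,0), (3,0), (2,0), (1,0), (1,1), (1,2), (1,3)]
arrival = 42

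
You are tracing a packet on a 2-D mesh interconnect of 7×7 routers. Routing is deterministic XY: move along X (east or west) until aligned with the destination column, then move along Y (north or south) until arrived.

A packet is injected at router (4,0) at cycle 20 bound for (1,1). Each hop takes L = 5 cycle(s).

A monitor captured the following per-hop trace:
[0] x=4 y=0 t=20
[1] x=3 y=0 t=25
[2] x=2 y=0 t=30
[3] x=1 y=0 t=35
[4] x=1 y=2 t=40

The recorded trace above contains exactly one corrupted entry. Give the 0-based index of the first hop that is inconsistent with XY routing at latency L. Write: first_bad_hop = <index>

check 1→ d=(-1,0) cyc+5: ok
check 2→ d=(-1,0) cyc+5: ok
check 3→ d=(-1,0) cyc+5: ok
check 4→ d=(0,2) cyc+5: BAD: non-unit step

first_bad_hop = 4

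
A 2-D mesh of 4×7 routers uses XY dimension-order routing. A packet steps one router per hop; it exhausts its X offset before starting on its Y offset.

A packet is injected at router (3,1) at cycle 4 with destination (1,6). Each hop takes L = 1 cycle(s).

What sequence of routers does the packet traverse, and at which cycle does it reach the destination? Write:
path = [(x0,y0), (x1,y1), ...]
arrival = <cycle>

path = [(3,1), (2,1), (1,1), (1,2), (1,3), (1,4), (1,5), (1,6)]
arrival = 11

hop 0: (3,1) @ cyc 4
hop 1: (2,1) @ cyc 5  [W]
hop 2: (1,1) @ cyc 6  [W]
hop 3: (1,2) @ cyc 7  [N]
hop 4: (1,3) @ cyc 8  [N]
hop 5: (1,4) @ cyc 9  [N]
hop 6: (1,5) @ cyc 10  [N]
hop 7: (1,6) @ cyc 11  [N]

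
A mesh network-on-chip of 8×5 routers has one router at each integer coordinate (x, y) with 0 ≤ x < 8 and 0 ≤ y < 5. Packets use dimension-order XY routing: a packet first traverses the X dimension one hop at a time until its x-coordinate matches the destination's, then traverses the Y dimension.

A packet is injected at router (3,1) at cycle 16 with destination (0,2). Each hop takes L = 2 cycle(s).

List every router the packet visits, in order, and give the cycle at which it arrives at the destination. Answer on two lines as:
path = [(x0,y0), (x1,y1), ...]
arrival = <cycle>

path = [(3,1), (2,1), (1,1), (0,1), (0,2)]
arrival = 24

#0 — 3,1 | c16
#1 — 2,1 | c18 | W
#2 — 1,1 | c20 | W
#3 — 0,1 | c22 | W
#4 — 0,2 | c24 | N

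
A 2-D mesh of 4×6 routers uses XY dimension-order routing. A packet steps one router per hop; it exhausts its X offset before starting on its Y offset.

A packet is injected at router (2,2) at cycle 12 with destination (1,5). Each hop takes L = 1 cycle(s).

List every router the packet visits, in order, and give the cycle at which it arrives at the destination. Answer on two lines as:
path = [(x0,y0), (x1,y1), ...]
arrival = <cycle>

hop 0: (2,2) @ cyc 12
hop 1: (1,2) @ cyc 13  [W]
hop 2: (1,3) @ cyc 14  [N]
hop 3: (1,4) @ cyc 15  [N]
hop 4: (1,5) @ cyc 16  [N]

path = [(2,2), (1,2), (1,3), (1,4), (1,5)]
arrival = 16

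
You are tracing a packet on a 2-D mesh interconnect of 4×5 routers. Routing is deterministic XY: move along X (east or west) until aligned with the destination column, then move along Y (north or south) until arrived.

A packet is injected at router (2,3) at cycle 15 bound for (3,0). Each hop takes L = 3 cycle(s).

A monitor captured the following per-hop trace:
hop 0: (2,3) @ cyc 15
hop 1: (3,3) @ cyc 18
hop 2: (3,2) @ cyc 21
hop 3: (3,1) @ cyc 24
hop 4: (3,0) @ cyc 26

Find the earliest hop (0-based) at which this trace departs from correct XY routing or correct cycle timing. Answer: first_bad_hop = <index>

check 1→ d=(1,0) cyc+3: ok
check 2→ d=(0,-1) cyc+3: ok
check 3→ d=(0,-1) cyc+3: ok
check 4→ d=(0,-1) cyc+2: BAD: Δcyc=2≠L

first_bad_hop = 4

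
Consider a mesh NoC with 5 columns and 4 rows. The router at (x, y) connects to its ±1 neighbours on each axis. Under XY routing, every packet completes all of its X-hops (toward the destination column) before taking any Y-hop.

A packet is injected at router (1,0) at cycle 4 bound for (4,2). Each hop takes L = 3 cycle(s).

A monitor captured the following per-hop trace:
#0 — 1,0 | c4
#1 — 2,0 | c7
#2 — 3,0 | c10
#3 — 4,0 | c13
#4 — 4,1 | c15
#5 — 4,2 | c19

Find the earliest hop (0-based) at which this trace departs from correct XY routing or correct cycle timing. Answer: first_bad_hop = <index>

hop 1: step (+1,+0), +3 cyc — ok
hop 2: step (+1,+0), +3 cyc — ok
hop 3: step (+1,+0), +3 cyc — ok
hop 4: step (+0,+1), +2 cyc — BAD: Δcyc=2≠L

first_bad_hop = 4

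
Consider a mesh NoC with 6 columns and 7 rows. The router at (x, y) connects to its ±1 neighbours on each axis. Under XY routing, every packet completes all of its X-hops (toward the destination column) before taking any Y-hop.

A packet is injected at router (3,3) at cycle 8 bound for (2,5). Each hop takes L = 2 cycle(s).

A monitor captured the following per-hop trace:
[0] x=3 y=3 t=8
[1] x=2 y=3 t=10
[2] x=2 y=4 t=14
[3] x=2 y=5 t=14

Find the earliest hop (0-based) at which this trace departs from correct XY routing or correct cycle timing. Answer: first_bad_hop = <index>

first_bad_hop = 2

hop 1: step (-1,+0), +2 cyc — ok
hop 2: step (+0,+1), +4 cyc — BAD: Δcyc=4≠L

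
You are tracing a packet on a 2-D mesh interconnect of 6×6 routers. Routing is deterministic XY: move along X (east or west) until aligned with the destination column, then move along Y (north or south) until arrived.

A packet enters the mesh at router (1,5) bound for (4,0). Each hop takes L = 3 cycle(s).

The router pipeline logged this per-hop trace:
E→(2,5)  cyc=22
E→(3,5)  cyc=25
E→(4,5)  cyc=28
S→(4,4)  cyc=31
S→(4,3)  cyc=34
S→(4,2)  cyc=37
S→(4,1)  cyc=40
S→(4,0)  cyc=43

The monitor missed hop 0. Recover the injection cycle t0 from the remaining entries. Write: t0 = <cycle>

The first recorded entry is hop 1 at cycle 22.
So t0 = 22 − 1·3 = 19.

t0 = 19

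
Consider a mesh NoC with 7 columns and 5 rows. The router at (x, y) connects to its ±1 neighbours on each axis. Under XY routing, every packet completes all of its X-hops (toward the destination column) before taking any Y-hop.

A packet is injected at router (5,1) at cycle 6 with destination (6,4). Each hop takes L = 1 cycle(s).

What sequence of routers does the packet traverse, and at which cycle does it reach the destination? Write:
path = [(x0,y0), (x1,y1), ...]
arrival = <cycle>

path = [(5,1), (6,1), (6,2), (6,3), (6,4)]
arrival = 10

  0. router=(5,1) cycle=6 (inject)
  1. router=(6,1) cycle=7 dir=E
  2. router=(6,2) cycle=8 dir=N
  3. router=(6,3) cycle=9 dir=N
  4. router=(6,4) cycle=10 dir=N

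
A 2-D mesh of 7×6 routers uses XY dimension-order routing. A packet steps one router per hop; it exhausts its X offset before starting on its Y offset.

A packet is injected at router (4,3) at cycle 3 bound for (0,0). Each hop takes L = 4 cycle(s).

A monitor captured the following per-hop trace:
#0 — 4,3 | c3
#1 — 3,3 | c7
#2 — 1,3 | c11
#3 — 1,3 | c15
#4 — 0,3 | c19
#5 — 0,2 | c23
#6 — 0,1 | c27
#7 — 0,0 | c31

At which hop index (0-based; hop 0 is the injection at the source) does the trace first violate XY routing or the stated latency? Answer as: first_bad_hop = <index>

first_bad_hop = 2

[1] (-1,+0) / 4c ⇒ ok
[2] (-2,+0) / 4c ⇒ BAD: non-unit step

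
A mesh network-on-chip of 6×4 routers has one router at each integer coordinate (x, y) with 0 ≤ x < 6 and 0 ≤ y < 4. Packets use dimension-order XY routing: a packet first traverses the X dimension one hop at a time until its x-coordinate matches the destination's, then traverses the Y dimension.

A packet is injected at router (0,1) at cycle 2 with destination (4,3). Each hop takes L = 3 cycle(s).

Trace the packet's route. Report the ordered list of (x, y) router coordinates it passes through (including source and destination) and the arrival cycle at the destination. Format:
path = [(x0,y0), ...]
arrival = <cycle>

t=2: at (0,1)
t=5: at (1,1) after E
t=8: at (2,1) after E
t=11: at (3,1) after E
t=14: at (4,1) after E
t=17: at (4,2) after N
t=20: at (4,3) after N

path = [(0,1), (1,1), (2,1), (3,1), (4,1), (4,2), (4,3)]
arrival = 20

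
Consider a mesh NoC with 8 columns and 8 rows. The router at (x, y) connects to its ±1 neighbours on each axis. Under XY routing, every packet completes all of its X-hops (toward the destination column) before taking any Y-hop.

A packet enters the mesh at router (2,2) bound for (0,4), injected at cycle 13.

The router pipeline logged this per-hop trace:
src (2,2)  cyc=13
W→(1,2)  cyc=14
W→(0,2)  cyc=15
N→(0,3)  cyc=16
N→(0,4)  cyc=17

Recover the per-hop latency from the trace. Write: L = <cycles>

L = 1

Between hops 0 and 1 the cycle counter advances 14 − 13 = 1.
That increment is L by definition: L = 1.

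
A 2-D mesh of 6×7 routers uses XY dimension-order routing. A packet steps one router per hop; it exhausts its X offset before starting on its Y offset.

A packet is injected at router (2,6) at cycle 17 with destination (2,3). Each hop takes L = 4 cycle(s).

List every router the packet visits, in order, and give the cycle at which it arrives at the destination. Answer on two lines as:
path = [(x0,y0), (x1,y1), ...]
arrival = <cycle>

path = [(2,6), (2,5), (2,4), (2,3)]
arrival = 29

#0 — 2,6 | c17
#1 — 2,5 | c21 | S
#2 — 2,4 | c25 | S
#3 — 2,3 | c29 | S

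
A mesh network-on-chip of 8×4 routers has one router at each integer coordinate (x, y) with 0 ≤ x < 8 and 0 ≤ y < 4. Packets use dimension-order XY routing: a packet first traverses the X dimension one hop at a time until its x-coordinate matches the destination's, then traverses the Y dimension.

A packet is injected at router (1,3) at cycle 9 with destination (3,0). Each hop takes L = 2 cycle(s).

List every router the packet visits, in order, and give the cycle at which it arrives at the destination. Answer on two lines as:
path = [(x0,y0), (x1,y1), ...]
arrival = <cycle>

path = [(1,3), (2,3), (3,3), (3,2), (3,1), (3,0)]
arrival = 19

t=9: at (1,3)
t=11: at (2,3) after E
t=13: at (3,3) after E
t=15: at (3,2) after S
t=17: at (3,1) after S
t=19: at (3,0) after S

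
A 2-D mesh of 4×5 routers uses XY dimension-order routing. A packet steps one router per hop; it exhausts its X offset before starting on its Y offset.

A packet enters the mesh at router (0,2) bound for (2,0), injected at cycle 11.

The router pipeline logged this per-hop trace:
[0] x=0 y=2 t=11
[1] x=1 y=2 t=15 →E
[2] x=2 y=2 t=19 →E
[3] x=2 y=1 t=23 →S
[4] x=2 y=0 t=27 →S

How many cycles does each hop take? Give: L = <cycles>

L = 4

From hop 0 (11) to hop 1 (15): +4 cycles.
Each hop adds L, hence L = 4.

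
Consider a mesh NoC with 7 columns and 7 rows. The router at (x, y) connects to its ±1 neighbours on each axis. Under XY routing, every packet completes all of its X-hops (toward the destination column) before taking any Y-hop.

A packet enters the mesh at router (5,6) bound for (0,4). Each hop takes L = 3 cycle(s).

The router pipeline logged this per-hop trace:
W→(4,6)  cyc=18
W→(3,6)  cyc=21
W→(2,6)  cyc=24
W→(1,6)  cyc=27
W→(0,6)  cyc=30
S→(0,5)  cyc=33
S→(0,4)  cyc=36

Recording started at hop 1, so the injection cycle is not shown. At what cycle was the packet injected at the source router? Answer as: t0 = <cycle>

t0 = 15

Hop 1 reached at cycle 18; hop k is at t0 + k·L.
So t0 = 18 − 1·3 = 15.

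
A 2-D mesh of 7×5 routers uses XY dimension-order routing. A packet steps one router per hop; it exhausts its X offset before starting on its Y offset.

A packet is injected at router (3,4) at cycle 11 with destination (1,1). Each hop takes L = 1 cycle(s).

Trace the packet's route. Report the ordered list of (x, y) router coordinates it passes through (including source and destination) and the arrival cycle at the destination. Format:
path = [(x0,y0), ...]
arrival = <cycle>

path = [(3,4), (2,4), (1,4), (1,3), (1,2), (1,1)]
arrival = 16

  0. router=(3,4) cycle=11 (inject)
  1. router=(2,4) cycle=12 dir=W
  2. router=(1,4) cycle=13 dir=W
  3. router=(1,3) cycle=14 dir=S
  4. router=(1,2) cycle=15 dir=S
  5. router=(1,1) cycle=16 dir=S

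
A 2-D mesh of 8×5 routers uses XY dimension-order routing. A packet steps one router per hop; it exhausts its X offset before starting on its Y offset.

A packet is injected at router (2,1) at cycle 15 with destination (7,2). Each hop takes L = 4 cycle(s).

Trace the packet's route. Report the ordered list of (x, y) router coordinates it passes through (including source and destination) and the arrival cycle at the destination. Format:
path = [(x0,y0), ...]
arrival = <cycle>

path = [(2,1), (3,1), (4,1), (5,1), (6,1), (7,1), (7,2)]
arrival = 39

src (2,1)  cyc=15
E→(3,1)  cyc=19
E→(4,1)  cyc=23
E→(5,1)  cyc=27
E→(6,1)  cyc=31
E→(7,1)  cyc=35
N→(7,2)  cyc=39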